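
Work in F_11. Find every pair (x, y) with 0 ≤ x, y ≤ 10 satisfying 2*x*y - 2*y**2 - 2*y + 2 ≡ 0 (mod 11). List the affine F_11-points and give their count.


Affine F_11-points: {(0, 3), (0, 7), (1, 1), (1, 10), (2, 4), (2, 8), (5, 6), (5, 9), (8, 2), (8, 5)}; count = 10.

For each of the 121 pairs (x, y) ∈ F_11², evaluate f(x, y) mod 11. Record the zeros.
  x = 0: [0↦2, 1↦9, 2↦1, 3↦0, 4↦6, 5↦8, 6↦6, 7↦0, 8↦1, 9↦9, 10↦2]  zeros at y ∈ {3, 7}
  x = 1: [0↦2, 1↦0, 2↦5, 3↦6, 4↦3, 5↦7, 6↦7, 7↦3, 8↦6, 9↦5, 10↦0]  zeros at y ∈ {1, 10}
  x = 2: [0↦2, 1↦2, 2↦9, 3↦1, 4↦0, 5↦6, 6↦8, 7↦6, 8↦0, 9↦1, 10↦9]  zeros at y ∈ {4, 8}
  x = 3: [0↦2, 1↦4, 2↦2, 3↦7, 4↦8, 5↦5, 6↦9, 7↦9, 8↦5, 9↦8, 10↦7]  zeros at y ∈ ∅
  x = 4: [0↦2, 1↦6, 2↦6, 3↦2, 4↦5, 5↦4, 6↦10, 7↦1, 8↦10, 9↦4, 10↦5]  zeros at y ∈ ∅
  x = 5: [0↦2, 1↦8, 2↦10, 3↦8, 4↦2, 5↦3, 6↦0, 7↦4, 8↦4, 9↦0, 10↦3]  zeros at y ∈ {6, 9}
  x = 6: [0↦2, 1↦10, 2↦3, 3↦3, 4↦10, 5↦2, 6↦1, 7↦7, 8↦9, 9↦7, 10↦1]  zeros at y ∈ ∅
  x = 7: [0↦2, 1↦1, 2↦7, 3↦9, 4↦7, 5↦1, 6↦2, 7↦10, 8↦3, 9↦3, 10↦10]  zeros at y ∈ ∅
  x = 8: [0↦2, 1↦3, 2↦0, 3↦4, 4↦4, 5↦0, 6↦3, 7↦2, 8↦8, 9↦10, 10↦8]  zeros at y ∈ {2, 5}
  x = 9: [0↦2, 1↦5, 2↦4, 3↦10, 4↦1, 5↦10, 6↦4, 7↦5, 8↦2, 9↦6, 10↦6]  zeros at y ∈ ∅
  x = 10: [0↦2, 1↦7, 2↦8, 3↦5, 4↦9, 5↦9, 6↦5, 7↦8, 8↦7, 9↦2, 10↦4]  zeros at y ∈ ∅
Collecting zeros: affine points = {(0, 3), (0, 7), (1, 1), (1, 10), (2, 4), (2, 8), (5, 6), (5, 9), (8, 2), (8, 5)}.
Total count |C(F_11)_aff| = 10.


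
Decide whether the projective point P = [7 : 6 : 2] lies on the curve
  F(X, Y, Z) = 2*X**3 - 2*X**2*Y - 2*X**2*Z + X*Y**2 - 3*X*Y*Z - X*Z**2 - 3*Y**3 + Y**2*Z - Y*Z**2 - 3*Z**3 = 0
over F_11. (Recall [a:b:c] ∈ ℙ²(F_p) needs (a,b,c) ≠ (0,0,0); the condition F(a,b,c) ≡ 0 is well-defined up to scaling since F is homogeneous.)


F(7,6,2) ≡ 9 (mod 11); P is NOT on the curve.

Evaluate F(7, 6, 2) term-by-term (mod 11).
  2*X**3 ↦ 2·343·1·1 = 686
  -2*X**2*Y ↦ -2·49·6·1 = -588
  -2*X**2*Z ↦ -2·49·1·2 = -196
  X*Y**2 ↦ 1·7·36·1 = 252
  -3*X*Y*Z ↦ -3·7·6·2 = -252
  -X*Z**2 ↦ -1·7·1·4 = -28
  -3*Y**3 ↦ -3·1·216·1 = -648
  Y**2*Z ↦ 1·1·36·2 = 72
  -Y*Z**2 ↦ -1·1·6·4 = -24
  -3*Z**3 ↦ -3·1·1·8 = -24
Sum: F(7, 6, 2) = (686) + (-588) + (-196) + (252) + (-252) + (-28) + (-648) + (72) + (-24) + (-24) = -750.
Reducing mod 11: -750 ≡ 9 (mod 11).
Since F(a, b, c) ≡ 9 ≠ 0 (mod 11), P does NOT lie on the curve.


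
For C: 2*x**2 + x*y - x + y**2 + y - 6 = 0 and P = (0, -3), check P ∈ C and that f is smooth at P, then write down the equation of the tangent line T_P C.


Tangent line at P: -4*x - 5*y - 15 = 0.

Step 1: f(0, -3) = 0, so P lies on C.
Step 2: partial derivatives
  f_x(x, y) = 4*x + y - 1, f_y(x, y) = x + 2*y + 1.
  f_x(P) = -4, f_y(P) = -5 (gradient nonzero, so P is smooth).
Step 3: tangent line at P: -4·(x − 0) + -5·(y − -3) = 0.
Expanding: -4*x - 5*y - 15 = 0.


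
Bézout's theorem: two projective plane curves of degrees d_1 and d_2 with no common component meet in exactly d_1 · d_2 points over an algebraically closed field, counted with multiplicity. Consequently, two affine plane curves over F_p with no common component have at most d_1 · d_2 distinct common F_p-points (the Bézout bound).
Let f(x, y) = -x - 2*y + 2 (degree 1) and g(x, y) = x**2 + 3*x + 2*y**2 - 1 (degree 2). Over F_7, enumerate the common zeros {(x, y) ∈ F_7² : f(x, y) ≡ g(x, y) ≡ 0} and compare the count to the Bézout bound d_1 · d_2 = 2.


Common zeros: {(1, 4), (3, 3)}; count = 2; Bézout bound = 2.

deg(f) = 1, deg(g) = 2, so Bézout bound = 2.
Scan x ∈ F_7. For each x, list the y ∈ F_7 with f(x, y) ≡ 0 and those with g(x, y) ≡ 0 (mod 7); the common zeros in that column are the intersection.
  x = 0: f ≡ 0 at y ∈ {1}; g ≡ 0 at y ∈ {2, 5}; common: ∅.
  x = 1: f ≡ 0 at y ∈ {4}; g ≡ 0 at y ∈ {3, 4}; common: {4}.
  x = 2: f ≡ 0 at y ∈ {0}; g ≡ 0 at y ∈ ∅; common: ∅.
  x = 3: f ≡ 0 at y ∈ {3}; g ≡ 0 at y ∈ {3, 4}; common: {3}.
  x = 4: f ≡ 0 at y ∈ {6}; g ≡ 0 at y ∈ {2, 5}; common: ∅.
  x = 5: f ≡ 0 at y ∈ {2}; g ≡ 0 at y ∈ ∅; common: ∅.
  x = 6: f ≡ 0 at y ∈ {5}; g ≡ 0 at y ∈ ∅; common: ∅.
Collecting: common zeros = {(1, 4), (3, 3)}, so the count is 2.
Comparison with the Bézout bound: 2 ≤ 2 = deg(f)·deg(g), as expected for curves with no common component (the bound is attained).


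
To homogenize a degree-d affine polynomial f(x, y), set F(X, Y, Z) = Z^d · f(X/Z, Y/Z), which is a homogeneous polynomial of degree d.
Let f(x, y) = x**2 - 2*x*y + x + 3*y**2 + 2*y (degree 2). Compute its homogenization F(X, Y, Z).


F(X, Y, Z) = X**2 - 2*X*Y + X*Z + 3*Y**2 + 2*Y*Z

deg(f) = 2.
Substitute x = X/Z, y = Y/Z into f, then multiply by Z^2.
  monomial 1·x^2·y^0 ↦ 1·X^2·Y^0·Z^0.
  monomial -2·x^1·y^1 ↦ -2·X^1·Y^1·Z^0.
  monomial 1·x^1·y^0 ↦ 1·X^1·Y^0·Z^1.
  monomial 3·x^0·y^2 ↦ 3·X^0·Y^2·Z^0.
  monomial 2·x^0·y^1 ↦ 2·X^0·Y^1·Z^1.
Collecting: F(X, Y, Z) = X**2 - 2*X*Y + X*Z + 3*Y**2 + 2*Y*Z.


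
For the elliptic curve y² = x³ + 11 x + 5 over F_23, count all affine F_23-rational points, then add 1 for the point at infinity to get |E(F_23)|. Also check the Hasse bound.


Affine points = {(2, 9), (2, 14), (5, 1), (5, 22), (11, 10), (11, 13), (12, 5), (12, 18), (15, 7), (15, 16), (18, 3), (18, 20), (19, 9), (19, 14), (22, 4), (22, 19)}; affine count = 16; |E(F_23)| = 17.

Discriminant check: Δ ∝ 4a³ + 27b² = 4·11³ + 27·5² = 4·1331 + 27·25 ≡ 19 (mod 23). Nonzero ⇒ E is nonsingular.
For each x ∈ F_23, compute rhs = x³ + 11·x + 5 mod 23, then count y ∈ F_23 with y² ≡ rhs.
  x = 0: rhs = 5, matching y values: none (0 points).
  x = 1: rhs = 17, matching y values: none (0 points).
  x = 2: rhs = 12, matching y values: 9, 14 (2 points).
  x = 3: rhs = 19, matching y values: none (0 points).
  x = 4: rhs = 21, matching y values: none (0 points).
  x = 5: rhs = 1, matching y values: 1, 22 (2 points).
  x = 6: rhs = 11, matching y values: none (0 points).
  x = 7: rhs = 11, matching y values: none (0 points).
  x = 8: rhs = 7, matching y values: none (0 points).
  x = 9: rhs = 5, matching y values: none (0 points).
  x = 10: rhs = 11, matching y values: none (0 points).
  x = 11: rhs = 8, matching y values: 10, 13 (2 points).
  x = 12: rhs = 2, matching y values: 5, 18 (2 points).
  x = 13: rhs = 22, matching y values: none (0 points).
  x = 14: rhs = 5, matching y values: none (0 points).
  x = 15: rhs = 3, matching y values: 7, 16 (2 points).
  x = 16: rhs = 22, matching y values: none (0 points).
  x = 17: rhs = 22, matching y values: none (0 points).
  x = 18: rhs = 9, matching y values: 3, 20 (2 points).
  x = 19: rhs = 12, matching y values: 9, 14 (2 points).
  x = 20: rhs = 14, matching y values: none (0 points).
  x = 21: rhs = 21, matching y values: none (0 points).
  x = 22: rhs = 16, matching y values: 4, 19 (2 points).
Total affine count: 16.
Full point count |E(F_23)| = 16 + 1 = 17.
Hasse bound: |17 − (23+1)| = |-7| = 7 ≤ 2√23 ≈ 9.5917 ✓.


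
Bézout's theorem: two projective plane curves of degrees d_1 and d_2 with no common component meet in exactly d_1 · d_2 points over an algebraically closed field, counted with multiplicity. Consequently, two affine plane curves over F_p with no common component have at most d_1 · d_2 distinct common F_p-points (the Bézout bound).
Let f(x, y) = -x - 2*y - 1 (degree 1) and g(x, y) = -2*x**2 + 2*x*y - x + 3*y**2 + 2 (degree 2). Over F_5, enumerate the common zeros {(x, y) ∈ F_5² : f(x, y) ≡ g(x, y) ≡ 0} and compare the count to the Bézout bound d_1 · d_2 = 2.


Common zeros: {(1, 4)}; count = 1; Bézout bound = 2.

deg(f) = 1, deg(g) = 2, so Bézout bound = 2.
Scan x ∈ F_5. For each x, list the y ∈ F_5 with f(x, y) ≡ 0 and those with g(x, y) ≡ 0 (mod 5); the common zeros in that column are the intersection.
  x = 0: f ≡ 0 at y ∈ {2}; g ≡ 0 at y ∈ {1, 4}; common: ∅.
  x = 1: f ≡ 0 at y ∈ {4}; g ≡ 0 at y ∈ {2, 4}; common: {4}.
  x = 2: f ≡ 0 at y ∈ {1}; g ≡ 0 at y ∈ ∅; common: ∅.
  x = 3: f ≡ 0 at y ∈ {3}; g ≡ 0 at y ∈ {1, 2}; common: ∅.
  x = 4: f ≡ 0 at y ∈ {0}; g ≡ 0 at y ∈ ∅; common: ∅.
Collecting: common zeros = {(1, 4)}, so the count is 1.
Comparison with the Bézout bound: 1 ≤ 2 = deg(f)·deg(g), as expected for curves with no common component (the affine F_5-count falls short of the bound because intersections may lie at infinity, over extension fields, or carry multiplicity).


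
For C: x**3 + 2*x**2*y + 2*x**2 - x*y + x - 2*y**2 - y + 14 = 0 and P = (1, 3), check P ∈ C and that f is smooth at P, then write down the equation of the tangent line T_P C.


Tangent line at P: 17*x - 12*y + 19 = 0.

Step 1: f(1, 3) = 0, so P lies on C.
Step 2: partial derivatives
  f_x(x, y) = 3*x**2 + 4*x*y + 4*x - y + 1, f_y(x, y) = 2*x**2 - x - 4*y - 1.
  f_x(P) = 17, f_y(P) = -12 (gradient nonzero, so P is smooth).
Step 3: tangent line at P: 17·(x − 1) + -12·(y − 3) = 0.
Expanding: 17*x - 12*y + 19 = 0.


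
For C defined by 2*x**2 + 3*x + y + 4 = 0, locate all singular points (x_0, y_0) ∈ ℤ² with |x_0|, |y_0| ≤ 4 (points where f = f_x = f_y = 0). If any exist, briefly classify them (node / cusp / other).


No singular points in the scanned grid; C is smooth there.

Compute partial derivatives:
  f_x = 4*x + 3.
  f_y = 1.
f_y = 1 is a nonzero constant, so f_y never vanishes: no point (x, y) can satisfy f = f_x = f_y = 0. In particular no (x, y) ∈ {−4, ..., 4}² is singular; the curve is smooth.


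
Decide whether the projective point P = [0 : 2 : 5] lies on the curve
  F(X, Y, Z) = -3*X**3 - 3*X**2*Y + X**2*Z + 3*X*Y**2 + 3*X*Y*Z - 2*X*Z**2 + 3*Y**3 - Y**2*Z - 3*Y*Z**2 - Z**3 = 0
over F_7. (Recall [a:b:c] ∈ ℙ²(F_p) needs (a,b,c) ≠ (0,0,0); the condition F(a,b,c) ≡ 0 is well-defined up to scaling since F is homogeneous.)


F(0,2,5) ≡ 2 (mod 7); P is NOT on the curve.

Evaluate F(0, 2, 5) term-by-term (mod 7).
  -3*X**3 ↦ -3·0·1·1 = 0
  -3*X**2*Y ↦ -3·0·2·1 = 0
  X**2*Z ↦ 1·0·1·5 = 0
  3*X*Y**2 ↦ 3·0·4·1 = 0
  3*X*Y*Z ↦ 3·0·2·5 = 0
  -2*X*Z**2 ↦ -2·0·1·25 = 0
  3*Y**3 ↦ 3·1·8·1 = 24
  -Y**2*Z ↦ -1·1·4·5 = -20
  -3*Y*Z**2 ↦ -3·1·2·25 = -150
  -Z**3 ↦ -1·1·1·125 = -125
Sum: F(0, 2, 5) = (0) + (0) + (0) + (0) + (0) + (0) + (24) + (-20) + (-150) + (-125) = -271.
Reducing mod 7: -271 ≡ 2 (mod 7).
Since F(a, b, c) ≡ 2 ≠ 0 (mod 7), P does NOT lie on the curve.


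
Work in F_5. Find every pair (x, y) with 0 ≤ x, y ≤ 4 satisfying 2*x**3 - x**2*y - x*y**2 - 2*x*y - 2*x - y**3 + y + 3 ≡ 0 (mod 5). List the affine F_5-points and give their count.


Affine F_5-points: {(1, 4), (2, 0), (2, 1), (2, 2), (3, 3), (4, 1)}; count = 6.

For each of the 25 pairs (x, y) ∈ F_5², evaluate f(x, y) mod 5. Record the zeros.
  x = 0: [0↦3, 1↦3, 2↦2, 3↦4, 4↦3]  zeros at y ∈ ∅
  x = 1: [0↦3, 1↦4, 2↦2, 3↦1, 4↦0]  zeros at y ∈ {4}
  x = 2: [0↦0, 1↦0, 2↦0, 3↦4, 4↦1]  zeros at y ∈ {0, 1, 2}
  x = 3: [0↦1, 1↦3, 2↦3, 3↦0, 4↦3]  zeros at y ∈ {3}
  x = 4: [0↦3, 1↦0, 2↦3, 3↦1, 4↦3]  zeros at y ∈ {1}
Collecting zeros: affine points = {(1, 4), (2, 0), (2, 1), (2, 2), (3, 3), (4, 1)}.
Total count |C(F_5)_aff| = 6.


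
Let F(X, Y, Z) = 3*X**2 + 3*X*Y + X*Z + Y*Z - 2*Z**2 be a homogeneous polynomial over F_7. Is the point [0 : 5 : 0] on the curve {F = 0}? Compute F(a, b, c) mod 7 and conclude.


F(0,5,0) ≡ 0 (mod 7); P is on the curve.

Evaluate F(0, 5, 0) term-by-term (mod 7).
  3*X**2 ↦ 3·0·1·1 = 0
  3*X*Y ↦ 3·0·5·1 = 0
  X*Z ↦ 1·0·1·0 = 0
  Y*Z ↦ 1·1·5·0 = 0
  -2*Z**2 ↦ -2·1·1·0 = 0
Sum: F(0, 5, 0) = (0) + (0) + (0) + (0) + (0) = 0.
Reducing mod 7: 0 ≡ 0 (mod 7).
Since F(a, b, c) ≡ 0 (mod 7), P lies on the curve.


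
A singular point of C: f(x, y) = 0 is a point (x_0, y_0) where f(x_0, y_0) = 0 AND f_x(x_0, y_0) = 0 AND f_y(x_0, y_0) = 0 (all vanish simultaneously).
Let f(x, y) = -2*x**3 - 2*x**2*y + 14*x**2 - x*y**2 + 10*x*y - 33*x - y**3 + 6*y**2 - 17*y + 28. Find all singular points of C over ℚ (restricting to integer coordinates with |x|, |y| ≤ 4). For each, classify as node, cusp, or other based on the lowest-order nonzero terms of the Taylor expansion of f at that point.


Singular points: {(2, 1)}; classification: cusp.

Compute partial derivatives:
  f_x = -6*x**2 - 4*x*y + 28*x - y**2 + 10*y - 33.
  f_y = -2*x**2 - 2*x*y + 10*x - 3*y**2 + 12*y - 17.
Scan x_0 ∈ {−4, ..., 4}. For each x_0, f_y(x_0, y) is a polynomial in y; find its integer roots y ∈ {−4, ..., 4}, then test f_x and f at those candidates.
  x = -4: f_y(-4, y) = -3*y**2 + 20*y - 89; no integer root y with |y| ≤ 4.
  x = -3: f_y(-3, y) = -3*y**2 + 18*y - 65; no integer root y with |y| ≤ 4.
  x = -2: f_y(-2, y) = -3*y**2 + 16*y - 45; no integer root y with |y| ≤ 4.
  x = -1: f_y(-1, y) = -3*y**2 + 14*y - 29; no integer root y with |y| ≤ 4.
  x = 0: f_y(0, y) = -3*y**2 + 12*y - 17; no integer root y with |y| ≤ 4.
  x = 1: f_y(1, y) = -3*y**2 + 10*y - 9; no integer root y with |y| ≤ 4.
  x = 2: f_y(2, y) = -3*y**2 + 8*y - 5; vanishes at y ∈ {1}. (2, 1): f_x = 0, f = 0 — SINGULAR.
  x = 3: f_y(3, y) = -3*y**2 + 6*y - 5; no integer root y with |y| ≤ 4.
  x = 4: f_y(4, y) = -3*y**2 + 4*y - 9; no integer root y with |y| ≤ 4.
Only singular point on the grid: (2, 1).
Classify: substitute x = 2 + u, y = 1 + v and expand: f = -2*u**3 - 2*u**2*v - u*v**2 - v**3 + v**2.
No constant or linear terms (consistent with a singular point). Quadratic part: v**2. Cubic part: -2*u**3 - 2*u**2*v - u*v**2 - v**3.
The quadratic part v**2 is a perfect square, so there is a single (double) tangent line v = 0, i.e. y = 1. Restricting the cubic part to that line (v = 0) leaves -2*u**3 ≠ 0, so f is not divisible by v and the branch is v² ≈ 2*u**3 to lowest order — this is a cusp.
Classification: cusp.


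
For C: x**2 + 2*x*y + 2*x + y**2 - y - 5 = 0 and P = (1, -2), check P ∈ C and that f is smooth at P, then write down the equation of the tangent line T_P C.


Tangent line at P: -3*y - 6 = 0.

Step 1: f(1, -2) = 0, so P lies on C.
Step 2: partial derivatives
  f_x(x, y) = 2*x + 2*y + 2, f_y(x, y) = 2*x + 2*y - 1.
  f_x(P) = 0, f_y(P) = -3 (gradient nonzero, so P is smooth).
Step 3: tangent line at P: 0·(x − 1) + -3·(y − -2) = 0.
Expanding: -3*y - 6 = 0.


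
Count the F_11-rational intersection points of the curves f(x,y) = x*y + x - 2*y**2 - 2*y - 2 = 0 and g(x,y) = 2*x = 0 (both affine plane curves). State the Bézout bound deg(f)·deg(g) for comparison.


Common zeros: ∅; count = 0; Bézout bound = 2.

deg(f) = 2, deg(g) = 1, so Bézout bound = 2.
Scan x ∈ F_11. For each x, list the y ∈ F_11 with f(x, y) ≡ 0 and those with g(x, y) ≡ 0 (mod 11); the common zeros in that column are the intersection.
  x = 0: f ≡ 0 at y ∈ ∅; g ≡ 0 at y ∈ {0, 1, 2, 3, 4, 5, 6, 7, 8, 9, 10}; common: ∅.
  x = 1: f ≡ 0 at y ∈ {2, 3}; g ≡ 0 at y ∈ ∅; common: ∅.
  x = 2: f ≡ 0 at y ∈ {0}; g ≡ 0 at y ∈ ∅; common: ∅.
  x = 3: f ≡ 0 at y ∈ {1, 5}; g ≡ 0 at y ∈ ∅; common: ∅.
  x = 4: f ≡ 0 at y ∈ {4, 8}; g ≡ 0 at y ∈ ∅; common: ∅.
  x = 5: f ≡ 0 at y ∈ {9}; g ≡ 0 at y ∈ ∅; common: ∅.
  x = 6: f ≡ 0 at y ∈ {6, 7}; g ≡ 0 at y ∈ ∅; common: ∅.
  x = 7: f ≡ 0 at y ∈ ∅; g ≡ 0 at y ∈ ∅; common: ∅.
  x = 8: f ≡ 0 at y ∈ ∅; g ≡ 0 at y ∈ ∅; common: ∅.
  x = 9: f ≡ 0 at y ∈ ∅; g ≡ 0 at y ∈ ∅; common: ∅.
  x = 10: f ≡ 0 at y ∈ ∅; g ≡ 0 at y ∈ ∅; common: ∅.
Collecting: common zeros = ∅, so the count is 0.
Comparison with the Bézout bound: 0 ≤ 2 = deg(f)·deg(g), as expected for curves with no common component (the affine F_11-count falls short of the bound because intersections may lie at infinity, over extension fields, or carry multiplicity).


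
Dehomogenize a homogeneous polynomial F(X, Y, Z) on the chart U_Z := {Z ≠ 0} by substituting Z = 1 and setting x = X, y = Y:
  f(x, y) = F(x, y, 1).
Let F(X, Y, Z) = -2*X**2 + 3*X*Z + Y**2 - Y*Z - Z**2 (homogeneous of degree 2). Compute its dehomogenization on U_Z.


f(x, y) = -2*x**2 + 3*x + y**2 - y - 1

On U_Z we set Z = 1. Each monomial c·X^i·Y^j·Z^k in F becomes c·x^i·y^j·1^k = c·x^i·y^j.
Substituting Z = 1: F(X, Y, 1) = -2*x**2 + 3*x + y**2 - y - 1.
Note: deg(f) ≤ deg(F) = 2; strict inequality happens when F is divisible by Z (lost terms).


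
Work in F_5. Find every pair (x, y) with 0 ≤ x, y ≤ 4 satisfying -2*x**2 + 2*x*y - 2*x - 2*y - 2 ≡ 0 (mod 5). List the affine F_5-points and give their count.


Affine F_5-points: {(0, 4), (2, 2), (3, 4), (4, 2)}; count = 4.

For each of the 25 pairs (x, y) ∈ F_5², evaluate f(x, y) mod 5. Record the zeros.
  x = 0: [0↦3, 1↦1, 2↦4, 3↦2, 4↦0]  zeros at y ∈ {4}
  x = 1: [0↦4, 1↦4, 2↦4, 3↦4, 4↦4]  zeros at y ∈ ∅
  x = 2: [0↦1, 1↦3, 2↦0, 3↦2, 4↦4]  zeros at y ∈ {2}
  x = 3: [0↦4, 1↦3, 2↦2, 3↦1, 4↦0]  zeros at y ∈ {4}
  x = 4: [0↦3, 1↦4, 2↦0, 3↦1, 4↦2]  zeros at y ∈ {2}
Collecting zeros: affine points = {(0, 4), (2, 2), (3, 4), (4, 2)}.
Total count |C(F_5)_aff| = 4.


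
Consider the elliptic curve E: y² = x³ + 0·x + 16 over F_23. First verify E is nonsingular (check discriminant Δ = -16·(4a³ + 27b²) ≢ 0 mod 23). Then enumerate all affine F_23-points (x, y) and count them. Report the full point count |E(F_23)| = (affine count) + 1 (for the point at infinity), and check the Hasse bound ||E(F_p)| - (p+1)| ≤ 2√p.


Affine points = {(0, 4), (0, 19), (2, 1), (2, 22), (5, 7), (5, 16), (6, 5), (6, 18), (9, 3), (9, 20), (10, 2), (10, 21), (11, 6), (11, 17), (14, 0), (16, 8), (16, 15), (18, 11), (18, 12), (20, 9), (20, 14), (21, 10), (21, 13)}; affine count = 23; |E(F_23)| = 24.

Discriminant check: Δ ∝ 4a³ + 27b² = 4·0³ + 27·16² = 4·0 + 27·256 ≡ 12 (mod 23). Nonzero ⇒ E is nonsingular.
For each x ∈ F_23, compute rhs = x³ + 0·x + 16 mod 23, then count y ∈ F_23 with y² ≡ rhs.
  x = 0: rhs = 16, matching y values: 4, 19 (2 points).
  x = 1: rhs = 17, matching y values: none (0 points).
  x = 2: rhs = 1, matching y values: 1, 22 (2 points).
  x = 3: rhs = 20, matching y values: none (0 points).
  x = 4: rhs = 11, matching y values: none (0 points).
  x = 5: rhs = 3, matching y values: 7, 16 (2 points).
  x = 6: rhs = 2, matching y values: 5, 18 (2 points).
  x = 7: rhs = 14, matching y values: none (0 points).
  x = 8: rhs = 22, matching y values: none (0 points).
  x = 9: rhs = 9, matching y values: 3, 20 (2 points).
  x = 10: rhs = 4, matching y values: 2, 21 (2 points).
  x = 11: rhs = 13, matching y values: 6, 17 (2 points).
  x = 12: rhs = 19, matching y values: none (0 points).
  x = 13: rhs = 5, matching y values: none (0 points).
  x = 14: rhs = 0, matching y values: 0 (1 points).
  x = 15: rhs = 10, matching y values: none (0 points).
  x = 16: rhs = 18, matching y values: 8, 15 (2 points).
  x = 17: rhs = 7, matching y values: none (0 points).
  x = 18: rhs = 6, matching y values: 11, 12 (2 points).
  x = 19: rhs = 21, matching y values: none (0 points).
  x = 20: rhs = 12, matching y values: 9, 14 (2 points).
  x = 21: rhs = 8, matching y values: 10, 13 (2 points).
  x = 22: rhs = 15, matching y values: none (0 points).
Total affine count: 23.
Full point count |E(F_23)| = 23 + 1 = 24.
Hasse bound: |24 − (23+1)| = |0| = 0 ≤ 2√23 ≈ 9.5917 ✓.


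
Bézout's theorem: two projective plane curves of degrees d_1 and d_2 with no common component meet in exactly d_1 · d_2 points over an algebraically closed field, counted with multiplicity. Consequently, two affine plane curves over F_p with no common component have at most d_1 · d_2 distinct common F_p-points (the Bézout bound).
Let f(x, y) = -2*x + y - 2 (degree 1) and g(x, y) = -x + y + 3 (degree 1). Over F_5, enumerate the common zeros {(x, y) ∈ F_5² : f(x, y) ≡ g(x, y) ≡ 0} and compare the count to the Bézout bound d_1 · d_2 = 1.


Common zeros: {(0, 2)}; count = 1; Bézout bound = 1.

deg(f) = 1, deg(g) = 1, so Bézout bound = 1.
Scan x ∈ F_5. For each x, list the y ∈ F_5 with f(x, y) ≡ 0 and those with g(x, y) ≡ 0 (mod 5); the common zeros in that column are the intersection.
  x = 0: f ≡ 0 at y ∈ {2}; g ≡ 0 at y ∈ {2}; common: {2}.
  x = 1: f ≡ 0 at y ∈ {4}; g ≡ 0 at y ∈ {3}; common: ∅.
  x = 2: f ≡ 0 at y ∈ {1}; g ≡ 0 at y ∈ {4}; common: ∅.
  x = 3: f ≡ 0 at y ∈ {3}; g ≡ 0 at y ∈ {0}; common: ∅.
  x = 4: f ≡ 0 at y ∈ {0}; g ≡ 0 at y ∈ {1}; common: ∅.
Collecting: common zeros = {(0, 2)}, so the count is 1.
Comparison with the Bézout bound: 1 ≤ 1 = deg(f)·deg(g), as expected for curves with no common component (the bound is attained).


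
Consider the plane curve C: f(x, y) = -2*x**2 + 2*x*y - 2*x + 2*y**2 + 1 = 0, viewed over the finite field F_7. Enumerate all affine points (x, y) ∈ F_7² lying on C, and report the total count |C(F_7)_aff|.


Affine F_7-points: {(1, 3)}; count = 1.

For each of the 49 pairs (x, y) ∈ F_7², evaluate f(x, y) mod 7. Record the zeros.
  x = 0: [0↦1, 1↦3, 2↦2, 3↦5, 4↦5, 5↦2, 6↦3]  zeros at y ∈ ∅
  x = 1: [0↦4, 1↦1, 2↦2, 3↦0, 4↦2, 5↦1, 6↦4]  zeros at y ∈ {3}
  x = 2: [0↦3, 1↦2, 2↦5, 3↦5, 4↦2, 5↦3, 6↦1]  zeros at y ∈ ∅
  x = 3: [0↦5, 1↦6, 2↦4, 3↦6, 4↦5, 5↦1, 6↦1]  zeros at y ∈ ∅
  x = 4: [0↦3, 1↦6, 2↦6, 3↦3, 4↦4, 5↦2, 6↦4]  zeros at y ∈ ∅
  x = 5: [0↦4, 1↦2, 2↦4, 3↦3, 4↦6, 5↦6, 6↦3]  zeros at y ∈ ∅
  x = 6: [0↦1, 1↦1, 2↦5, 3↦6, 4↦4, 5↦6, 6↦5]  zeros at y ∈ ∅
Collecting zeros: affine points = {(1, 3)}.
Total count |C(F_7)_aff| = 1.


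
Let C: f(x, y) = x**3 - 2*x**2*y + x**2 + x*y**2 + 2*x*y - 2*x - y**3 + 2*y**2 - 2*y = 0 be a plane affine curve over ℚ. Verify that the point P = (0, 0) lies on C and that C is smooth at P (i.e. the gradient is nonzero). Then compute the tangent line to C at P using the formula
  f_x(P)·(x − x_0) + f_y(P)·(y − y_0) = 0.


Tangent line at P: -2*x - 2*y = 0.

Step 1: f(0, 0) = 0, so P lies on C.
Step 2: partial derivatives
  f_x(x, y) = 3*x**2 - 4*x*y + 2*x + y**2 + 2*y - 2, f_y(x, y) = -2*x**2 + 2*x*y + 2*x - 3*y**2 + 4*y - 2.
  f_x(P) = -2, f_y(P) = -2 (gradient nonzero, so P is smooth).
Step 3: tangent line at P: -2·(x − 0) + -2·(y − 0) = 0.
Expanding: -2*x - 2*y = 0.


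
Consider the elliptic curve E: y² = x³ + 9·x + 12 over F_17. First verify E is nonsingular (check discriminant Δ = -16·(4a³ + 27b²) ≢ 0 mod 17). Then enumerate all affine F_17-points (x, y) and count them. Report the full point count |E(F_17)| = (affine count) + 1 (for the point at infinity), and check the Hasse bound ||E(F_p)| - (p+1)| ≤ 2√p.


Affine points = {(2, 2), (2, 15), (3, 7), (3, 10), (8, 1), (8, 16), (14, 3), (14, 14), (16, 6), (16, 11)}; affine count = 10; |E(F_17)| = 11.

Discriminant check: Δ ∝ 4a³ + 27b² = 4·9³ + 27·12² = 4·729 + 27·144 ≡ 4 (mod 17). Nonzero ⇒ E is nonsingular.
For each x ∈ F_17, compute rhs = x³ + 9·x + 12 mod 17, then count y ∈ F_17 with y² ≡ rhs.
  x = 0: rhs = 12, matching y values: none (0 points).
  x = 1: rhs = 5, matching y values: none (0 points).
  x = 2: rhs = 4, matching y values: 2, 15 (2 points).
  x = 3: rhs = 15, matching y values: 7, 10 (2 points).
  x = 4: rhs = 10, matching y values: none (0 points).
  x = 5: rhs = 12, matching y values: none (0 points).
  x = 6: rhs = 10, matching y values: none (0 points).
  x = 7: rhs = 10, matching y values: none (0 points).
  x = 8: rhs = 1, matching y values: 1, 16 (2 points).
  x = 9: rhs = 6, matching y values: none (0 points).
  x = 10: rhs = 14, matching y values: none (0 points).
  x = 11: rhs = 14, matching y values: none (0 points).
  x = 12: rhs = 12, matching y values: none (0 points).
  x = 13: rhs = 14, matching y values: none (0 points).
  x = 14: rhs = 9, matching y values: 3, 14 (2 points).
  x = 15: rhs = 3, matching y values: none (0 points).
  x = 16: rhs = 2, matching y values: 6, 11 (2 points).
Total affine count: 10.
Full point count |E(F_17)| = 10 + 1 = 11.
Hasse bound: |11 − (17+1)| = |-7| = 7 ≤ 2√17 ≈ 8.2462 ✓.


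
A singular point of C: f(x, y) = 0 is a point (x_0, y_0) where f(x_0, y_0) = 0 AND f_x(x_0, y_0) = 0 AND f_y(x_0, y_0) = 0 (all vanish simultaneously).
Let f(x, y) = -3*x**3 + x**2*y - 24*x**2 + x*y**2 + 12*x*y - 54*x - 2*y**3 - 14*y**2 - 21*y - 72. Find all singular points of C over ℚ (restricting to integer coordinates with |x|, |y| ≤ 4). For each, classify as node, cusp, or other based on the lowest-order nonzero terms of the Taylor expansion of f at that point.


Singular points: {(-3, -3)}; classification: cusp.

Compute partial derivatives:
  f_x = -9*x**2 + 2*x*y - 48*x + y**2 + 12*y - 54.
  f_y = x**2 + 2*x*y + 12*x - 6*y**2 - 28*y - 21.
Scan x_0 ∈ {−4, ..., 4}. For each x_0, f_y(x_0, y) is a polynomial in y; find its integer roots y ∈ {−4, ..., 4}, then test f_x and f at those candidates.
  x = -4: f_y(-4, y) = -6*y**2 - 36*y - 53; no integer root y with |y| ≤ 4.
  x = -3: f_y(-3, y) = -6*y**2 - 34*y - 48; vanishes at y ∈ {-3}. (-3, -3): f_x = 0, f = 0 — SINGULAR.
  x = -2: f_y(-2, y) = -6*y**2 - 32*y - 41; no integer root y with |y| ≤ 4.
  x = -1: f_y(-1, y) = -6*y**2 - 30*y - 32; no integer root y with |y| ≤ 4.
  x = 0: f_y(0, y) = -6*y**2 - 28*y - 21; no integer root y with |y| ≤ 4.
  x = 1: f_y(1, y) = -6*y**2 - 26*y - 8; vanishes at y ∈ {-4}. (1, -4): f_x = -151 ≠ 0.
  x = 2: f_y(2, y) = -6*y**2 - 24*y + 7; no integer root y with |y| ≤ 4.
  x = 3: f_y(3, y) = -6*y**2 - 22*y + 24; no integer root y with |y| ≤ 4.
  x = 4: f_y(4, y) = -6*y**2 - 20*y + 43; no integer root y with |y| ≤ 4.
Only singular point on the grid: (-3, -3).
Classify: substitute x = -3 + u, y = -3 + v and expand: f = -3*u**3 + u**2*v + u*v**2 - 2*v**3 + v**2.
No constant or linear terms (consistent with a singular point). Quadratic part: v**2. Cubic part: -3*u**3 + u**2*v + u*v**2 - 2*v**3.
The quadratic part v**2 is a perfect square, so there is a single (double) tangent line v = 0, i.e. y = -3. Restricting the cubic part to that line (v = 0) leaves -3*u**3 ≠ 0, so f is not divisible by v and the branch is v² ≈ 3*u**3 to lowest order — this is a cusp.
Classification: cusp.


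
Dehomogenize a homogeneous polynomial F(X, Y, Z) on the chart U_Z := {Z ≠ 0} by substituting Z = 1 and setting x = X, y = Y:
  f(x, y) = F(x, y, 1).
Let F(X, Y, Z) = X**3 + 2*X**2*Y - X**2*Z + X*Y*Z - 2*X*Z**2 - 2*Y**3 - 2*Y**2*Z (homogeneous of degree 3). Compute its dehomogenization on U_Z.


f(x, y) = x**3 + 2*x**2*y - x**2 + x*y - 2*x - 2*y**3 - 2*y**2

On U_Z we set Z = 1. Each monomial c·X^i·Y^j·Z^k in F becomes c·x^i·y^j·1^k = c·x^i·y^j.
Substituting Z = 1: F(X, Y, 1) = x**3 + 2*x**2*y - x**2 + x*y - 2*x - 2*y**3 - 2*y**2.
Note: deg(f) ≤ deg(F) = 3; strict inequality happens when F is divisible by Z (lost terms).


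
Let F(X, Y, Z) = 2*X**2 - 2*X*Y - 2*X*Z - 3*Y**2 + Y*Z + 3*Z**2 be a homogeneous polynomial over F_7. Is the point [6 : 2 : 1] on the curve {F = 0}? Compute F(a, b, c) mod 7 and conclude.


F(6,2,1) ≡ 1 (mod 7); P is NOT on the curve.

Evaluate F(6, 2, 1) term-by-term (mod 7).
  2*X**2 ↦ 2·36·1·1 = 72
  -2*X*Y ↦ -2·6·2·1 = -24
  -2*X*Z ↦ -2·6·1·1 = -12
  -3*Y**2 ↦ -3·1·4·1 = -12
  Y*Z ↦ 1·1·2·1 = 2
  3*Z**2 ↦ 3·1·1·1 = 3
Sum: F(6, 2, 1) = (72) + (-24) + (-12) + (-12) + (2) + (3) = 29.
Reducing mod 7: 29 ≡ 1 (mod 7).
Since F(a, b, c) ≡ 1 ≠ 0 (mod 7), P does NOT lie on the curve.


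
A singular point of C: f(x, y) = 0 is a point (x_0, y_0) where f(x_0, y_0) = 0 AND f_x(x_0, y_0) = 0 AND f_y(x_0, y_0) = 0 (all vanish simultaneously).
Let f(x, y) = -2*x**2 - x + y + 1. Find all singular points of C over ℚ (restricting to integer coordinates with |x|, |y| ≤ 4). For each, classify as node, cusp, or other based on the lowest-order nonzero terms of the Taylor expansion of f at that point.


No singular points in the scanned grid; C is smooth there.

Compute partial derivatives:
  f_x = -4*x - 1.
  f_y = 1.
f_y = 1 is a nonzero constant, so f_y never vanishes: no point (x, y) can satisfy f = f_x = f_y = 0. In particular no (x, y) ∈ {−4, ..., 4}² is singular; the curve is smooth.


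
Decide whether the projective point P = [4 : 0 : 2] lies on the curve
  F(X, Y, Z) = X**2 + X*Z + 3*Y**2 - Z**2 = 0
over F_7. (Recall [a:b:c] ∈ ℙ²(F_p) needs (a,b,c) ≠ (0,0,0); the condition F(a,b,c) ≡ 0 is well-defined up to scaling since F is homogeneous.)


F(4,0,2) ≡ 6 (mod 7); P is NOT on the curve.

Evaluate F(4, 0, 2) term-by-term (mod 7).
  X**2 ↦ 1·16·1·1 = 16
  X*Z ↦ 1·4·1·2 = 8
  3*Y**2 ↦ 3·1·0·1 = 0
  -Z**2 ↦ -1·1·1·4 = -4
Sum: F(4, 0, 2) = (16) + (8) + (0) + (-4) = 20.
Reducing mod 7: 20 ≡ 6 (mod 7).
Since F(a, b, c) ≡ 6 ≠ 0 (mod 7), P does NOT lie on the curve.


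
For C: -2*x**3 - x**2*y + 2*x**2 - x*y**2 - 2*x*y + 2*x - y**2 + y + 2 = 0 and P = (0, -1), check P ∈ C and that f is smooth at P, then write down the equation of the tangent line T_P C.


Tangent line at P: 3*x + 3*y + 3 = 0.

Step 1: f(0, -1) = 0, so P lies on C.
Step 2: partial derivatives
  f_x(x, y) = -6*x**2 - 2*x*y + 4*x - y**2 - 2*y + 2, f_y(x, y) = -x**2 - 2*x*y - 2*x - 2*y + 1.
  f_x(P) = 3, f_y(P) = 3 (gradient nonzero, so P is smooth).
Step 3: tangent line at P: 3·(x − 0) + 3·(y − -1) = 0.
Expanding: 3*x + 3*y + 3 = 0.


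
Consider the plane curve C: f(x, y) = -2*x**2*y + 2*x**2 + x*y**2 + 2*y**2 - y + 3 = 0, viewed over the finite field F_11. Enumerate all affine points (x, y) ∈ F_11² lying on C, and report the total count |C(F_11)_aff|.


Affine F_11-points: {(1, 2), (1, 10), (2, 0), (2, 5), (6, 7), (6, 9), (7, 1), (7, 10), (8, 5), (8, 9), (9, 0), (10, 7)}; count = 12.

For each of the 121 pairs (x, y) ∈ F_11², evaluate f(x, y) mod 11. Record the zeros.
  x = 0: [0↦3, 1↦4, 2↦9, 3↦7, 4↦9, 5↦4, 6↦3, 7↦6, 8↦2, 9↦2, 10↦6]  zeros at y ∈ ∅
  x = 1: [0↦5, 1↦5, 2↦0, 3↦1, 4↦8, 5↦10, 6↦7, 7↦10, 8↦8, 9↦1, 10↦0]  zeros at y ∈ {2, 10}
  x = 2: [0↦0, 1↦6, 2↦9, 3↦9, 4↦6, 5↦0, 6↦2, 7↦1, 8↦8, 9↦1, 10↦2]  zeros at y ∈ {0, 5}
  x = 3: [0↦10, 1↦7, 2↦3, 3↦9, 4↦3, 5↦7, 6↦10, 7↦1, 8↦2, 9↦2, 10↦1]  zeros at y ∈ ∅
  x = 4: [0↦2, 1↦8, 2↦4, 3↦1, 4↦10, 5↦9, 6↦9, 7↦10, 8↦1, 9↦4, 10↦8]  zeros at y ∈ ∅
  x = 5: [0↦9, 1↦9, 2↦1, 3↦7, 4↦5, 5↦6, 6↦10, 7↦6, 8↦5, 9↦7, 10↦1]  zeros at y ∈ ∅
  x = 6: [0↦9, 1↦10, 2↦5, 3↦5, 4↦10, 5↦9, 6↦2, 7↦0, 8↦3, 9↦0, 10↦2]  zeros at y ∈ {7, 9}
  x = 7: [0↦2, 1↦0, 2↦5, 3↦6, 4↦3, 5↦7, 6↦7, 7↦3, 8↦6, 9↦5, 10↦0]  zeros at y ∈ {1, 10}
  x = 8: [0↦10, 1↦1, 2↦1, 3↦10, 4↦6, 5↦0, 6↦3, 7↦4, 8↦3, 9↦0, 10↦6]  zeros at y ∈ {5, 9}
  x = 9: [0↦0, 1↦2, 2↦4, 3↦6, 4↦8, 5↦10, 6↦1, 7↦3, 8↦5, 9↦7, 10↦9]  zeros at y ∈ {0}
  x = 10: [0↦5, 1↦3, 2↦3, 3↦5, 4↦9, 5↦4, 6↦1, 7↦0, 8↦1, 9↦4, 10↦9]  zeros at y ∈ {7}
Collecting zeros: affine points = {(1, 2), (1, 10), (2, 0), (2, 5), (6, 7), (6, 9), (7, 1), (7, 10), (8, 5), (8, 9), (9, 0), (10, 7)}.
Total count |C(F_11)_aff| = 12.


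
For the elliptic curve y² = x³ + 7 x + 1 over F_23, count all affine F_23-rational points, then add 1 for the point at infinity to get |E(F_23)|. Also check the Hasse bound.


Affine points = {(0, 1), (0, 22), (1, 3), (1, 20), (2, 0), (3, 7), (3, 16), (4, 1), (4, 22), (5, 0), (6, 11), (6, 12), (7, 5), (7, 18), (10, 6), (10, 17), (11, 11), (11, 12), (13, 9), (13, 14), (15, 10), (15, 13), (16, 0), (18, 5), (18, 18), (19, 1), (19, 22), (21, 5), (21, 18), (22, 4), (22, 19)}; affine count = 31; |E(F_23)| = 32.

Discriminant check: Δ ∝ 4a³ + 27b² = 4·7³ + 27·1² = 4·343 + 27·1 ≡ 19 (mod 23). Nonzero ⇒ E is nonsingular.
For each x ∈ F_23, compute rhs = x³ + 7·x + 1 mod 23, then count y ∈ F_23 with y² ≡ rhs.
  x = 0: rhs = 1, matching y values: 1, 22 (2 points).
  x = 1: rhs = 9, matching y values: 3, 20 (2 points).
  x = 2: rhs = 0, matching y values: 0 (1 points).
  x = 3: rhs = 3, matching y values: 7, 16 (2 points).
  x = 4: rhs = 1, matching y values: 1, 22 (2 points).
  x = 5: rhs = 0, matching y values: 0 (1 points).
  x = 6: rhs = 6, matching y values: 11, 12 (2 points).
  x = 7: rhs = 2, matching y values: 5, 18 (2 points).
  x = 8: rhs = 17, matching y values: none (0 points).
  x = 9: rhs = 11, matching y values: none (0 points).
  x = 10: rhs = 13, matching y values: 6, 17 (2 points).
  x = 11: rhs = 6, matching y values: 11, 12 (2 points).
  x = 12: rhs = 19, matching y values: none (0 points).
  x = 13: rhs = 12, matching y values: 9, 14 (2 points).
  x = 14: rhs = 14, matching y values: none (0 points).
  x = 15: rhs = 8, matching y values: 10, 13 (2 points).
  x = 16: rhs = 0, matching y values: 0 (1 points).
  x = 17: rhs = 19, matching y values: none (0 points).
  x = 18: rhs = 2, matching y values: 5, 18 (2 points).
  x = 19: rhs = 1, matching y values: 1, 22 (2 points).
  x = 20: rhs = 22, matching y values: none (0 points).
  x = 21: rhs = 2, matching y values: 5, 18 (2 points).
  x = 22: rhs = 16, matching y values: 4, 19 (2 points).
Total affine count: 31.
Full point count |E(F_23)| = 31 + 1 = 32.
Hasse bound: |32 − (23+1)| = |8| = 8 ≤ 2√23 ≈ 9.5917 ✓.


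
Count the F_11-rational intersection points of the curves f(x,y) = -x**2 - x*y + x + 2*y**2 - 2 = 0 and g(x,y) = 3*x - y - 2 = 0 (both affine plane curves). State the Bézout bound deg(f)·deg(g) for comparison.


Common zeros: ∅; count = 0; Bézout bound = 2.

deg(f) = 2, deg(g) = 1, so Bézout bound = 2.
Scan x ∈ F_11. For each x, list the y ∈ F_11 with f(x, y) ≡ 0 and those with g(x, y) ≡ 0 (mod 11); the common zeros in that column are the intersection.
  x = 0: f ≡ 0 at y ∈ {1, 10}; g ≡ 0 at y ∈ {9}; common: ∅.
  x = 1: f ≡ 0 at y ∈ ∅; g ≡ 0 at y ∈ {1}; common: ∅.
  x = 2: f ≡ 0 at y ∈ {2, 10}; g ≡ 0 at y ∈ {4}; common: ∅.
  x = 3: f ≡ 0 at y ∈ ∅; g ≡ 0 at y ∈ {7}; common: ∅.
  x = 4: f ≡ 0 at y ∈ ∅; g ≡ 0 at y ∈ {10}; common: ∅.
  x = 5: f ≡ 0 at y ∈ {0, 8}; g ≡ 0 at y ∈ {2}; common: ∅.
  x = 6: f ≡ 0 at y ∈ ∅; g ≡ 0 at y ∈ {5}; common: ∅.
  x = 7: f ≡ 0 at y ∈ {0, 9}; g ≡ 0 at y ∈ {8}; common: ∅.
  x = 8: f ≡ 0 at y ∈ {2}; g ≡ 0 at y ∈ {0}; common: ∅.
  x = 9: f ≡ 0 at y ∈ ∅; g ≡ 0 at y ∈ {3}; common: ∅.
  x = 10: f ≡ 0 at y ∈ {8}; g ≡ 0 at y ∈ {6}; common: ∅.
Collecting: common zeros = ∅, so the count is 0.
Comparison with the Bézout bound: 0 ≤ 2 = deg(f)·deg(g), as expected for curves with no common component (the affine F_11-count falls short of the bound because intersections may lie at infinity, over extension fields, or carry multiplicity).


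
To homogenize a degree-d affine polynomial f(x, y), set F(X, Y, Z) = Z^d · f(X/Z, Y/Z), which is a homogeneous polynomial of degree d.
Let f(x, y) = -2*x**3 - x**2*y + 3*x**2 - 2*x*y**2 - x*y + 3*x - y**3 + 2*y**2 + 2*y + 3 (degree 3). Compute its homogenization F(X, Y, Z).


F(X, Y, Z) = -2*X**3 - X**2*Y + 3*X**2*Z - 2*X*Y**2 - X*Y*Z + 3*X*Z**2 - Y**3 + 2*Y**2*Z + 2*Y*Z**2 + 3*Z**3

deg(f) = 3.
Substitute x = X/Z, y = Y/Z into f, then multiply by Z^3.
  monomial -2·x^3·y^0 ↦ -2·X^3·Y^0·Z^0.
  monomial -1·x^2·y^1 ↦ -1·X^2·Y^1·Z^0.
  monomial 3·x^2·y^0 ↦ 3·X^2·Y^0·Z^1.
  monomial -2·x^1·y^2 ↦ -2·X^1·Y^2·Z^0.
  monomial -1·x^1·y^1 ↦ -1·X^1·Y^1·Z^1.
  monomial 3·x^1·y^0 ↦ 3·X^1·Y^0·Z^2.
  monomial -1·x^0·y^3 ↦ -1·X^0·Y^3·Z^0.
  monomial 2·x^0·y^2 ↦ 2·X^0·Y^2·Z^1.
  monomial 2·x^0·y^1 ↦ 2·X^0·Y^1·Z^2.
  monomial 3·x^0·y^0 ↦ 3·X^0·Y^0·Z^3.
Collecting: F(X, Y, Z) = -2*X**3 - X**2*Y + 3*X**2*Z - 2*X*Y**2 - X*Y*Z + 3*X*Z**2 - Y**3 + 2*Y**2*Z + 2*Y*Z**2 + 3*Z**3.


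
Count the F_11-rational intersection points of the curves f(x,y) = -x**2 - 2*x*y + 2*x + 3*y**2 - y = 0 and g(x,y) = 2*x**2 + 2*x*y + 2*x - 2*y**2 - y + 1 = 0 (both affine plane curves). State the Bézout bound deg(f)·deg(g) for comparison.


Common zeros: ∅; count = 0; Bézout bound = 4.

deg(f) = 2, deg(g) = 2, so Bézout bound = 4.
Scan x ∈ F_11. For each x, list the y ∈ F_11 with f(x, y) ≡ 0 and those with g(x, y) ≡ 0 (mod 11); the common zeros in that column are the intersection.
  x = 0: f ≡ 0 at y ∈ {0, 4}; g ≡ 0 at y ∈ {6, 10}; common: ∅.
  x = 1: f ≡ 0 at y ∈ ∅; g ≡ 0 at y ∈ ∅; common: ∅.
  x = 2: f ≡ 0 at y ∈ {0, 9}; g ≡ 0 at y ∈ {2, 5}; common: ∅.
  x = 3: f ≡ 0 at y ∈ ∅; g ≡ 0 at y ∈ {3, 5}; common: ∅.
  x = 4: f ≡ 0 at y ∈ {5, 9}; g ≡ 0 at y ∈ {3, 6}; common: ∅.
  x = 5: f ≡ 0 at y ∈ {4, 7}; g ≡ 0 at y ∈ ∅; common: ∅.
  x = 6: f ≡ 0 at y ∈ ∅; g ≡ 0 at y ∈ {2, 9}; common: ∅.
  x = 7: f ≡ 0 at y ∈ ∅; g ≡ 0 at y ∈ ∅; common: ∅.
  x = 8: f ≡ 0 at y ∈ ∅; g ≡ 0 at y ∈ ∅; common: ∅.
  x = 9: f ≡ 0 at y ∈ ∅; g ≡ 0 at y ∈ ∅; common: ∅.
  x = 10: f ≡ 0 at y ∈ {2, 5}; g ≡ 0 at y ∈ ∅; common: ∅.
Collecting: common zeros = ∅, so the count is 0.
Comparison with the Bézout bound: 0 ≤ 4 = deg(f)·deg(g), as expected for curves with no common component (the affine F_11-count falls short of the bound because intersections may lie at infinity, over extension fields, or carry multiplicity).


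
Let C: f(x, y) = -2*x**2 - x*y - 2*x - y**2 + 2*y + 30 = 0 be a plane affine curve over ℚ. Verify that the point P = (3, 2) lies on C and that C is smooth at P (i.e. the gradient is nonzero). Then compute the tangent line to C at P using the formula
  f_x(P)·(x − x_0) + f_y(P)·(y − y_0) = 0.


Tangent line at P: -16*x - 5*y + 58 = 0.

Step 1: f(3, 2) = 0, so P lies on C.
Step 2: partial derivatives
  f_x(x, y) = -4*x - y - 2, f_y(x, y) = -x - 2*y + 2.
  f_x(P) = -16, f_y(P) = -5 (gradient nonzero, so P is smooth).
Step 3: tangent line at P: -16·(x − 3) + -5·(y − 2) = 0.
Expanding: -16*x - 5*y + 58 = 0.


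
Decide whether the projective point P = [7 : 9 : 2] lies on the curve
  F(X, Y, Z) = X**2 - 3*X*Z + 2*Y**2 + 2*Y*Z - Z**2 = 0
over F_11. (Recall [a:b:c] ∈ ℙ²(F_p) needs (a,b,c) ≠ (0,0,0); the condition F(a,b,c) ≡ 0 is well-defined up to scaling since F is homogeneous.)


F(7,9,2) ≡ 3 (mod 11); P is NOT on the curve.

Evaluate F(7, 9, 2) term-by-term (mod 11).
  X**2 ↦ 1·49·1·1 = 49
  -3*X*Z ↦ -3·7·1·2 = -42
  2*Y**2 ↦ 2·1·81·1 = 162
  2*Y*Z ↦ 2·1·9·2 = 36
  -Z**2 ↦ -1·1·1·4 = -4
Sum: F(7, 9, 2) = (49) + (-42) + (162) + (36) + (-4) = 201.
Reducing mod 11: 201 ≡ 3 (mod 11).
Since F(a, b, c) ≡ 3 ≠ 0 (mod 11), P does NOT lie on the curve.


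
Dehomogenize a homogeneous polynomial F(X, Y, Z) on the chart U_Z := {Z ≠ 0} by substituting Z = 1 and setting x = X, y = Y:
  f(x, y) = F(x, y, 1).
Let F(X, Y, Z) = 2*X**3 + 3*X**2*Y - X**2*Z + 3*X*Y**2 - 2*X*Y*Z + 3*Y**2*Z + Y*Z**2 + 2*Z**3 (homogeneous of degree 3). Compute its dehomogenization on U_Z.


f(x, y) = 2*x**3 + 3*x**2*y - x**2 + 3*x*y**2 - 2*x*y + 3*y**2 + y + 2

On U_Z we set Z = 1. Each monomial c·X^i·Y^j·Z^k in F becomes c·x^i·y^j·1^k = c·x^i·y^j.
Substituting Z = 1: F(X, Y, 1) = 2*x**3 + 3*x**2*y - x**2 + 3*x*y**2 - 2*x*y + 3*y**2 + y + 2.
Note: deg(f) ≤ deg(F) = 3; strict inequality happens when F is divisible by Z (lost terms).


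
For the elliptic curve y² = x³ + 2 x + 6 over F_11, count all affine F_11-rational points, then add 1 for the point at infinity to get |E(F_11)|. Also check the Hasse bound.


Affine points = {(1, 3), (1, 8), (4, 1), (4, 10), (5, 3), (5, 8), (6, 5), (6, 6), (7, 0), (9, 4), (9, 7), (10, 5), (10, 6)}; affine count = 13; |E(F_11)| = 14.

Discriminant check: Δ ∝ 4a³ + 27b² = 4·2³ + 27·6² = 4·8 + 27·36 ≡ 3 (mod 11). Nonzero ⇒ E is nonsingular.
For each x ∈ F_11, compute rhs = x³ + 2·x + 6 mod 11, then count y ∈ F_11 with y² ≡ rhs.
  x = 0: rhs = 6, matching y values: none (0 points).
  x = 1: rhs = 9, matching y values: 3, 8 (2 points).
  x = 2: rhs = 7, matching y values: none (0 points).
  x = 3: rhs = 6, matching y values: none (0 points).
  x = 4: rhs = 1, matching y values: 1, 10 (2 points).
  x = 5: rhs = 9, matching y values: 3, 8 (2 points).
  x = 6: rhs = 3, matching y values: 5, 6 (2 points).
  x = 7: rhs = 0, matching y values: 0 (1 points).
  x = 8: rhs = 6, matching y values: none (0 points).
  x = 9: rhs = 5, matching y values: 4, 7 (2 points).
  x = 10: rhs = 3, matching y values: 5, 6 (2 points).
Total affine count: 13.
Full point count |E(F_11)| = 13 + 1 = 14.
Hasse bound: |14 − (11+1)| = |2| = 2 ≤ 2√11 ≈ 6.6332 ✓.
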